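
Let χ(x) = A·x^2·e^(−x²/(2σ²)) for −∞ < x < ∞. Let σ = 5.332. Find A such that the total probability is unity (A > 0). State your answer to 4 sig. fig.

We need A² ∫|f|² dx = 1, taking the integral from −∞ to ∞.
Carrying out the integral gives A² · 3·√(π)·σ^5/4.
Setting this equal to 1 gives A² = 1/(3·√(π)·σ^5/4).
Plugging in σ = 5.332 yields A = 0.013212.

A ≈ 0.01321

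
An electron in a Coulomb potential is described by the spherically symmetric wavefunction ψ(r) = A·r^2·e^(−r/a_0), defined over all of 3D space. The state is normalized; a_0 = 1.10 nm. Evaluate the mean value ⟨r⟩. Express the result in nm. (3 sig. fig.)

⟨r⟩ ≈ 3.85 nm

⟨r⟩ = ∫ r |ψ|² 4πr² dr over the full domain.
Evaluating both integrals, ⟨r⟩ = 7·a_0/2.
Putting a_0 = 1.10 gives 3.850.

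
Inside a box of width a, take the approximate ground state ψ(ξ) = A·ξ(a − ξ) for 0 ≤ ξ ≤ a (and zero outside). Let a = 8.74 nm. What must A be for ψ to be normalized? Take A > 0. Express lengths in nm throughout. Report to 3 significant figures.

Normalization requires ∫|ψ|² dξ = 1, integrated from 0 to a.
Expanding the polynomial and integrating term by term, the integral (without the A² prefactor) comes out to a^5/30.
So A² = (a^5/30)^(−1).
With a = 8.74: A² = 0.0005883 and A = 0.02425.

A ≈ 0.0243 nm^(-5/2)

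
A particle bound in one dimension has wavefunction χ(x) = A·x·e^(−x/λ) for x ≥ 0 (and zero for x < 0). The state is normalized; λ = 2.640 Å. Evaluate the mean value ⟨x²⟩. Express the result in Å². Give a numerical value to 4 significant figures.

⟨x²⟩ = ∫ x^2 |χ|² dx over the full domain.
Evaluating both integrals, ⟨x²⟩ = 3·λ^2.
Putting λ = 2.640 gives 20.909.

⟨x^2⟩ ≈ 20.91 Å^2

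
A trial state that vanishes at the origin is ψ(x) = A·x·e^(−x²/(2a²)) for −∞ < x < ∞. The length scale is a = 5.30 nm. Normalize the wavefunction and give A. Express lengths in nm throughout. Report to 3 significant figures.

Normalization requires ∫|ψ|² dx = 1, integrated from −∞ to ∞.
Using the Gaussian integral ∫_{−∞}^{∞} e^(−αx²) dx = √(π/α), with ψ = A·x·e^(−x²/(2a²)), the integral evaluates to A²·[√(π)·a^3/2].
Plugging in a = 5.30 yields A = 0.08706.

A ≈ 0.0871 nm^(-3/2)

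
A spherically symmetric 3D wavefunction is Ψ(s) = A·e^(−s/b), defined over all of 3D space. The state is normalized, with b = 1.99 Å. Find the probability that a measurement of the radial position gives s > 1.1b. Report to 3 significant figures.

Integrate the radial probability density 4πs²|Ψ|² over s > 1.1b.
The full normalization integral is A²·[π·b^3] = 1, fixing A².
Let u = s/b; then A², 4π and the length scale all cancel, so P = ∫_{1.1}^{∞} u^2·e^(-2·u) du ÷ ∫_{0}^{∞} u^2·e^(-2·u) du.
With ∫ u^2·e^(-2·u) du = -(2·u^2 + 2·u + 1)·e^(-2·u)/4 + C, the region integral is 281·e^(-11/5)/200 and the full one is 1/4.
Taking the ratio yields P = 0.6227.

P ≈ 0.623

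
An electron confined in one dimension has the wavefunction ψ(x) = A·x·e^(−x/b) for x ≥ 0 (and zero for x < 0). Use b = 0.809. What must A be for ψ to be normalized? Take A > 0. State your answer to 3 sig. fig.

A ≈ 2.75

Normalization requires ∫|ψ|² dx = 1, integrated from 0 to ∞.
With ∫₀^∞ x^2 e^(−αx) dx = 2!/α^3, the integral (without the A² prefactor) comes out to b^3/4.
So A² = (b^3/4)^(−1).
Substituting b = 0.809 gives A² = 7.555, so A = 2.749.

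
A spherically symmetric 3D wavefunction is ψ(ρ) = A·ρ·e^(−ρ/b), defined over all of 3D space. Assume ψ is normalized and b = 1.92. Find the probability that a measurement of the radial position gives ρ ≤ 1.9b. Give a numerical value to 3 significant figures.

P ≈ 0.332

Integrate the radial probability density 4πρ²|ψ|² over ρ ≤ 1.9b.
The full normalization integral is A²·[3·π·b^5] = 1, fixing A².
Substituting u = ρ/b, A², 4π and the length scale all cancel in the ratio: P = ∫_{0}^{1.9} u^4·e^(-2·u) du / ∫_{0}^{∞} u^4·e^(-2·u) du.
An antiderivative of u^4·e^(-2·u) is -(u^4/2 + u^3 + 3·u^2/2 + 3·u/2 + 3/4)·e^(-2·u); evaluating from 0 to 1.9 gives ≈ 0.24912, while the full integral is 3/4.
The region integral divided by the full integral gives P = 0.3322.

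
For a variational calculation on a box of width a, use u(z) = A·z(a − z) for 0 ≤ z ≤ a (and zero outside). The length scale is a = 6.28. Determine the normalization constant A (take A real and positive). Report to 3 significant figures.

We need A² ∫|f|² dz = 1, taking the integral from 0 to a.
The integral (without the A² prefactor) comes out to a^5/30.
Hence A² = 1/[a^5/30].
With a = 6.28: A² = 0.003071 and A = 0.05542.

A ≈ 0.0554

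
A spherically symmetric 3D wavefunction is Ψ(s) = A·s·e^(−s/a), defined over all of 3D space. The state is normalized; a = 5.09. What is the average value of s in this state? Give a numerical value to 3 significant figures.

⟨s⟩ = ∫ s |Ψ|² 4πs² ds over the full domain.
Since the A² factors cancel between numerator and denominator, ⟨s⟩ = 5·a/2.
Putting a = 5.09 gives 12.73.

⟨s⟩ ≈ 12.7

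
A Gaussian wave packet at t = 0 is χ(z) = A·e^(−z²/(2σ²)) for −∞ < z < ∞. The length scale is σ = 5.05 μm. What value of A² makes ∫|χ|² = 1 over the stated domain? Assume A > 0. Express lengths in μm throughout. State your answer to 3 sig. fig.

A^2 ≈ 0.112 μm^(-1)

We need A² ∫|f|² dz = 1, taking the integral from −∞ to ∞.
With ∫_{−∞}^{∞} z^(2m) e^(−αz²) dz = (2m−1)!!·√π / (2^m α^(m+1/2)), the integral (without the A² prefactor) comes out to √(π)·σ.
Hence A² = 1/[√(π)·σ].
Plugging in σ = 5.05 yields A = 0.3342.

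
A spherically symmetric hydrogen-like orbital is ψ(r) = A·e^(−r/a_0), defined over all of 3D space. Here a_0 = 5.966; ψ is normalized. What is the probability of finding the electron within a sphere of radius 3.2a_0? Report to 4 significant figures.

P ≈ 0.9537

P = ∫ |ψ|² 4πr² dr over r ≤ 3.2a_0.
The full normalization integral is A²·[π·a_0^3] = 1, fixing A².
Let u = r/a_0; then A², 4π and the length scale all cancel, so P = ∫_{0}^{3.2} u^2·e^(-2·u) du ÷ ∫_{0}^{∞} u^2·e^(-2·u) du.
Using ∫ u^2·e^(-2·u) du = -(2·u^2 + 2·u + 1)·e^(-2·u)/4, the numerator is 1/4 - 697·e^(-32/5)/100 and the denominator is 1/4.
The region integral divided by the full integral gives P = 0.95368.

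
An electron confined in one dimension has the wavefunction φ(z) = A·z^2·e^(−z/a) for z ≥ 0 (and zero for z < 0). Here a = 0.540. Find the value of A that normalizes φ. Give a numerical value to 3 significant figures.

A ≈ 5.39

The normalization condition is ∫|φ|² dz = 1 from 0 to ∞.
With ∫₀^∞ z^4 e^(−αz) dz = 4!/α^5, the integral (without the A² prefactor) comes out to 3·a^5/4.
Setting this equal to 1 gives A² = 1/(3·a^5/4).
With a = 0.540: A² = 29.04 and A = 5.389.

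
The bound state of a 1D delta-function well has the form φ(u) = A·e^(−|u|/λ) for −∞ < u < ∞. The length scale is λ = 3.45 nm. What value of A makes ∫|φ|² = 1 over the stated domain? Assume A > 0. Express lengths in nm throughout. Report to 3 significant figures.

Require ∫ |φ|² du = 1 over the whole domain.
With φ = A·e^(−|u|/λ), the integral evaluates to A²·[λ].
Substituting λ = 3.45 gives A² = 0.2899, so A = 0.5384.

A ≈ 0.538 nm^(-1/2)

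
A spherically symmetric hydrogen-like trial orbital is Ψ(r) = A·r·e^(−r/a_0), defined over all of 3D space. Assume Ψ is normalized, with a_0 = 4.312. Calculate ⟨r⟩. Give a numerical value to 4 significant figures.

⟨r⟩ ≈ 10.78

By definition ⟨r⟩ = ∫ r |Ψ(r)|² 4πr² dr.
The ratio of the moment integral to the normalization integral gives ⟨r⟩ = 5·a_0/2.
With a_0 = 4.312, ⟨r⟩ = 10.780.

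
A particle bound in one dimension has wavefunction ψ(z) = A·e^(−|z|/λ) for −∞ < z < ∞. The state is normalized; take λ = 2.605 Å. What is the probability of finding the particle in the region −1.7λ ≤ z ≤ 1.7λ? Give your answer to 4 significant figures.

P ≈ 0.9666

P = ∫_{−1.7λ}^{1.7λ} |ψ(z)|² dz.
The normalization integral ∫|ψ|²dz over the whole domain equals λ·A², and A² cancels in the ratio.
Both integrals are even about z = 0, so only the z ≥ 0 halves are needed (the factors of 2 cancel). Substituting u = z/λ, A² and the length scale cancel in the ratio: P = ∫_{0}^{1.7} e^(-2·u) du / ∫_{0}^{∞} e^(-2·u) du.
Using ∫ e^(-2·u) du = -e^(-2·u)/2, the numerator is 1/2 - e^(-17/5)/2 and the denominator is 1/2.
Taking the ratio, P = 0.96663.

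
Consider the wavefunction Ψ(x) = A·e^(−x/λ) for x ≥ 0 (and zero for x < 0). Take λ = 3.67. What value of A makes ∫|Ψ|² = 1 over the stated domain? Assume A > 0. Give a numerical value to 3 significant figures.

Require ∫ |Ψ|² dx = 1 over the whole domain.
With Ψ = A·e^(−x/λ), the integral evaluates to A²·[λ/2].
So A² = (λ/2)^(−1).
Plugging in λ = 3.67 yields A = 0.7382.

A ≈ 0.738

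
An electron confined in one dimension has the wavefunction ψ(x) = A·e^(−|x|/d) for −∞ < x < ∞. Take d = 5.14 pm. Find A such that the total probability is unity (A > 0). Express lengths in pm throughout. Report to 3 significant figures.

A ≈ 0.441 pm^(-1/2)

The normalization condition is ∫|ψ|² dx = 1 from −∞ to ∞.
Using ∫₀^∞ xⁿ e^(−αx) dx = n!/αⁿ⁺¹, the integral (without the A² prefactor) comes out to d.
Setting this equal to 1 gives A² = 1/(d).
With d = 5.14: A² = 0.1946 and A = 0.4411.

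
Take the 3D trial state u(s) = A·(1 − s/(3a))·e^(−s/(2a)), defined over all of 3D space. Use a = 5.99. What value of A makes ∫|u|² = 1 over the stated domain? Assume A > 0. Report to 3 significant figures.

The normalization condition is ∫|u|² 4πs² ds = 1 from 0 to ∞.
(Spherical symmetry: dV = 4πs² ds.)
Recall ∫₀^∞ s^m e^(−s/β) ds = m!·β^(m+1), with u = A·(1 − s/(3a))·e^(−s/(2a)), the integral evaluates to A²·[8·π·a^3/3].
Plugging in a = 5.99 yields A = 0.02357.

A ≈ 0.0236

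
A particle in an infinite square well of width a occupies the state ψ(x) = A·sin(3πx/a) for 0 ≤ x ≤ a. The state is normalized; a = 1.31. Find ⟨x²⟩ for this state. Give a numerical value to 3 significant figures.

⟨x^2⟩ ≈ 0.562

⟨x²⟩ = ∫ x^2 |ψ|² dx over the full domain.
With ∫₀^a sin²(nπx/a) dx = a/2, evaluating both integrals, ⟨x²⟩ = -a^2/(18·π^2) + a^2/3.
With a = 1.31, ⟨x^2⟩ = 0.5624.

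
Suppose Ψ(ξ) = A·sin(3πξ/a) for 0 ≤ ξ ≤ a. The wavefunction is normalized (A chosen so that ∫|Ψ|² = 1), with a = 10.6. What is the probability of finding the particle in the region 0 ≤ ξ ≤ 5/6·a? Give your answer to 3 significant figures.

P ≈ 0.833

P = ∫_{0}^{5/6·a} |Ψ(ξ)|² dξ.
The normalization integral ∫|Ψ|²dξ over the whole domain equals a/2·A², and A² cancels in the ratio.
In terms of u = ξ/a (A² and the length scale cancel between numerator and denominator), P = [∫_{0}^{5/6} sin(3·π·u)^2 du] / [∫_{0}^{1} sin(3·π·u)^2 du].
With ∫ sin(3·π·u)^2 du = u/2 - sin(6·π·u)/(12·π) + C, the region integral is 5/12 and the full one is 1/2.
Evaluating gives P = 5/6.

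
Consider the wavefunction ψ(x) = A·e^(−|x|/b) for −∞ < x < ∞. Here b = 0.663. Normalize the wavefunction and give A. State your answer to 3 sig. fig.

A ≈ 1.23

Require ∫ |ψ|² dx = 1 over the whole domain.
With ∫₀^∞ x^0 e^(−αx) dx = 0!/α^1, the integral (without the A² prefactor) comes out to b.
Hence A² = 1/[b].
Substituting b = 0.663 gives A² = 1.508, so A = 1.228.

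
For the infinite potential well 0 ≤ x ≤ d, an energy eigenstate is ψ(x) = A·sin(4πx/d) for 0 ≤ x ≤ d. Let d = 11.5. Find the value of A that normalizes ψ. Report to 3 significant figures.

A ≈ 0.417

The normalization condition is ∫|ψ|² dx = 1 from 0 to d.
∫|ψ|² dx = A²·(d/2).
So A² = (d/2)^(−1).
Substituting d = 11.5 gives A² = 0.1739, so A = 0.4170.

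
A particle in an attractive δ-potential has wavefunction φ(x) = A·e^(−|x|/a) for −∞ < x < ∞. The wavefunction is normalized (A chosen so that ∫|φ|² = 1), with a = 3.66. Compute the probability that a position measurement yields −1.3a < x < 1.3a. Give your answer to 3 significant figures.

P ≈ 0.926

The probability is P = ∫ |φ|² dx over [−1.3a, 1.3a].
The normalization integral ∫|φ|²dx over the whole domain equals a·A², and A² cancels in the ratio.
Both integrals are even about x = 0, so only the x ≥ 0 halves are needed (the factors of 2 cancel). In terms of u = x/a (A² and the length scale cancel between numerator and denominator), P = [∫_{0}^{1.3} e^(-2·u) du] / [∫_{0}^{∞} e^(-2·u) du].
Using ∫ e^(-2·u) du = -e^(-2·u)/2, the numerator is 1/2 - e^(-13/5)/2 and the denominator is 1/2.
Evaluating gives P = 0.9257.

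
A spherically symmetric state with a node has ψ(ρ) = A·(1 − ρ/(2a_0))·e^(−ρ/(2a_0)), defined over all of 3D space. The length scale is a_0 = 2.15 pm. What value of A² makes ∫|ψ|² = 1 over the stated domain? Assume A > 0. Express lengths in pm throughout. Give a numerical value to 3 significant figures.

The normalization condition is ∫|ψ|² 4πρ² dρ = 1 from 0 to ∞.
(Spherical symmetry: dV = 4πρ² dρ.)
The integral (without the A² prefactor) comes out to 8·π·a_0^3.
Setting this equal to 1 gives A² = 1/(8·π·a_0^3).
Substituting a_0 = 2.15 gives A² = 0.004004, so A = 0.06327.

A^2 ≈ 0.00400 pm^(-3)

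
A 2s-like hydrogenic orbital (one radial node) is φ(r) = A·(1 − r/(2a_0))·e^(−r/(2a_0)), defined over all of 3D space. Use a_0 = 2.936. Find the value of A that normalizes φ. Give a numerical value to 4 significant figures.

A ≈ 0.03965

We need A² ∫|f|² 4πr² dr = 1, taking the integral from 0 to ∞.
(Spherical symmetry: dV = 4πr² dr.)
With ∫₀^∞ r^4 e^(−αr) dr = 4!/α^5, with φ = A·(1 − r/(2a_0))·e^(−r/(2a_0)), the integral evaluates to A²·[8·π·a_0^3].
Setting this equal to 1 gives A² = 1/(8·π·a_0^3).
Plugging in a_0 = 2.936 yields A = 0.039650.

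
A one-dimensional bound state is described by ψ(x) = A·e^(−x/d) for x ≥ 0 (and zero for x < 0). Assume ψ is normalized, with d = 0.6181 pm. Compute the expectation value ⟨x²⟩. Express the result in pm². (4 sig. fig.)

The expectation value is the |ψ|²-weighted average of x^2: ∫ x^2|ψ|² dx.
Using ∫₀^∞ xⁿ e^(−αx) dx = n!/αⁿ⁺¹, the ratio of the moment integral to the normalization integral gives ⟨x²⟩ = d^2/2.
Putting d = 0.6181 gives 0.19102.

⟨x^2⟩ ≈ 0.1910 pm^2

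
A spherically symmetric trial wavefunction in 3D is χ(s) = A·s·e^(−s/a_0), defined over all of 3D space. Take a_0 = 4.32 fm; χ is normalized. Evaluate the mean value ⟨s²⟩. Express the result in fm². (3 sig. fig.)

⟨s^2⟩ ≈ 140 fm^2

By definition ⟨s²⟩ = ∫ s^2 |χ(s)|² 4πs² ds.
Recall ∫₀^∞ s^m e^(−s/β) ds = m!·β^(m+1), evaluating both integrals, ⟨s²⟩ = 15·a_0^2/2.
Putting a_0 = 4.32 gives 140.0.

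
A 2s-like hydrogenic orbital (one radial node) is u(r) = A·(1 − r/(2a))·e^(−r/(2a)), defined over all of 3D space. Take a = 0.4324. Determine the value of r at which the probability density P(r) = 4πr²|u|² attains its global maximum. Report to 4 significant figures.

Set d/dr [P(r) = 4πr²|u|²] = 0 and solve for r > 0.
Solving yields r = a·(√(5) + 3).
With a = 0.4324, the most probable radial distance is 2.2641.

r ≈ 2.264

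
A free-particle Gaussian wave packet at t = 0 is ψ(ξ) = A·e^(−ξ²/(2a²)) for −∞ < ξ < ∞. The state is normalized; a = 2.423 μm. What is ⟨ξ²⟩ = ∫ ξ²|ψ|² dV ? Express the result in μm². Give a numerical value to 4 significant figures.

⟨ξ^2⟩ ≈ 2.935 μm^2

⟨ξ²⟩ = ∫ ξ^2 |ψ|² dξ over the full domain.
Evaluating both integrals, ⟨ξ²⟩ = a^2/2.
Putting a = 2.423 gives 2.9355.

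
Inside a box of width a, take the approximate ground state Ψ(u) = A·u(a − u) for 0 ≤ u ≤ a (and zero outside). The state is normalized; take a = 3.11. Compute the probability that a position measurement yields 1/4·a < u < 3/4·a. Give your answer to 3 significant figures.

P ≈ 0.793

The probability is P = ∫ |Ψ|² du over [1/4·a, 3/4·a].
The normalization integral ∫|Ψ|²du over the whole domain equals a^5/30·A², and A² cancels in the ratio.
Substituting t = u/a, A² and the length scale cancel in the ratio: P = ∫_{1/4}^{3/4} t^2·(1 - t)^2 dt / ∫_{0}^{1} t^2·(1 - t)^2 dt.
Using ∫ t^2·(1 - t)^2 dt = t^3·(6·t^2 - 15·t + 10)/30, the numerator is 203/7680 and the denominator is 1/30.
The result is P = 203/256.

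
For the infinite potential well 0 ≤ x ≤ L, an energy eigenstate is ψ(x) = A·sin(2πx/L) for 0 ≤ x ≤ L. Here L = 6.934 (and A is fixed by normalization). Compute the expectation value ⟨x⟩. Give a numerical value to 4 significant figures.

⟨x⟩ ≈ 3.467

The expectation value is the |ψ|²-weighted average of x: ∫ x|ψ|² dx.
Evaluating both integrals, ⟨x⟩ = L/2.
Putting L = 6.934 gives 3.4670.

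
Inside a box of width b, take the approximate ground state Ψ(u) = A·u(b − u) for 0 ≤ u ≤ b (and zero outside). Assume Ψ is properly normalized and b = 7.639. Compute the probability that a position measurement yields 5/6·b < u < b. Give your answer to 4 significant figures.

|Ψ|² is the probability density, so P = ∫_{5/6·b}^{b} |Ψ|² du.
Since A² = 1/(b^5/30), this is the region integral divided by the full normalization integral.
Let t = u/b; then A² and the length scale cancel, so P = ∫_{5/6}^{1} t^2·(1 - t)^2 dt ÷ ∫_{0}^{1} t^2·(1 - t)^2 dt.
With ∫ t^2·(1 - t)^2 dt = t^3·(6·t^2 - 15·t + 10)/30 + C, the region integral is ≈ 0.00118313 and the full one is 1/30.
Evaluating gives P = 23/648.

P ≈ 0.03549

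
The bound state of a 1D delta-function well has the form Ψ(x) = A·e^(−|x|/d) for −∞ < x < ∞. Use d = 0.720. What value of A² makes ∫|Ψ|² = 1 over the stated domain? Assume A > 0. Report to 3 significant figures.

A^2 ≈ 1.39

Require ∫ |Ψ|² dx = 1 over the whole domain.
Recall ∫₀^∞ x^m e^(−x/β) dx = m!·β^(m+1), ∫|Ψ|² dx = A²·(d).
Substituting d = 0.720 gives A² = 1.389, so A = 1.179.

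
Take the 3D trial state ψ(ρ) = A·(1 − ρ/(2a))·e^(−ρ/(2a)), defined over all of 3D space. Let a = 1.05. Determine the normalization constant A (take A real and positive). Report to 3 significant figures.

Normalization requires ∫|ψ|² 4πρ² dρ = 1, integrated from 0 to ∞.
(Spherical symmetry: dV = 4πρ² dρ.)
Using ∫₀^∞ ρⁿ e^(−αρ) dρ = n!/αⁿ⁺¹, with ψ = A·(1 − ρ/(2a))·e^(−ρ/(2a)), the integral evaluates to A²·[8·π·a^3].
So A² = (8·π·a^3)^(−1).
With a = 1.05: A² = 0.03437 and A = 0.1854.

A ≈ 0.185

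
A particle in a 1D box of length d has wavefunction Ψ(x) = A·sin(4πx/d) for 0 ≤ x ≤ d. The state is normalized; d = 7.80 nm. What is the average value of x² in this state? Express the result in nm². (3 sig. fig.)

⟨x^2⟩ ≈ 20.1 nm^2

⟨x²⟩ = ∫ x^2 |Ψ|² dx over the full domain.
With ∫₀^d sin²(nπx/d) dx = d/2, the ratio of the moment integral to the normalization integral gives ⟨x²⟩ = -d^2/(32·π^2) + d^2/3.
With d = 7.80, ⟨x^2⟩ = 20.09.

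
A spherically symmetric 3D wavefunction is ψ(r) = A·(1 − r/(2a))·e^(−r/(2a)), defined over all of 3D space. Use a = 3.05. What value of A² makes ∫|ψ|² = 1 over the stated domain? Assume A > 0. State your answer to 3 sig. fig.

We need A² ∫|f|² 4πr² dr = 1, taking the integral from 0 to ∞.
Using ∫₀^∞ rⁿ e^(−αr) dr = n!/αⁿ⁺¹, carrying out the integral gives A² · 8·π·a^3.
Hence A² = 1/[8·π·a^3].
With a = 3.05: A² = 0.001402 and A = 0.03745.

A^2 ≈ 0.00140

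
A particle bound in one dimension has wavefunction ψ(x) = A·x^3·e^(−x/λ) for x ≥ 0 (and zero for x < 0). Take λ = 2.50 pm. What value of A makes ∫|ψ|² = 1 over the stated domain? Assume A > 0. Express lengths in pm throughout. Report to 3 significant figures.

A ≈ 0.0171 pm^(-7/2)

We need A² ∫|f|² dx = 1, taking the integral from 0 to ∞.
Carrying out the integral gives A² · 45·λ^7/8.
So A² = (45·λ^7/8)^(−1).
With λ = 2.50: A² = 0.0002913 and A = 0.01707.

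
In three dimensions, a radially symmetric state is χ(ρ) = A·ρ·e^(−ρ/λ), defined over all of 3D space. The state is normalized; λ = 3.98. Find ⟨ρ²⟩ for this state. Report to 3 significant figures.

⟨ρ²⟩ = ∫ ρ^2 |χ|² 4πρ² dρ over the full domain.
The ratio of the moment integral to the normalization integral gives ⟨ρ²⟩ = 15·λ^2/2.
With λ = 3.98, ⟨ρ^2⟩ = 118.8.

⟨ρ^2⟩ ≈ 119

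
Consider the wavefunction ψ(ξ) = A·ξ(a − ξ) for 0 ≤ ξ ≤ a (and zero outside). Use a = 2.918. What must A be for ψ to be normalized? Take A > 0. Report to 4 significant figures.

Normalization requires ∫|ψ|² dξ = 1, integrated from 0 to a.
Expanding the polynomial and integrating term by term, with ψ = A·ξ(a − ξ), the integral evaluates to A²·[a^5/30].
So A² = (a^5/30)^(−1).
With a = 2.918: A² = 0.14181 and A = 0.37657.

A ≈ 0.3766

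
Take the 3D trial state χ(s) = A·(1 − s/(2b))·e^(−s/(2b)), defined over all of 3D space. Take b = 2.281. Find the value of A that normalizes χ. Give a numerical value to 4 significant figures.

Normalization requires ∫|χ|² 4πs² ds = 1, integrated from 0 to ∞.
The angular integral contributes 4π, leaving ∫₀^∞ s²|χ|² ds.
The integral (without the A² prefactor) comes out to 8·π·b^3.
Setting this equal to 1 gives A² = 1/(8·π·b^3).
Plugging in b = 2.281 yields A = 0.057902.

A ≈ 0.05790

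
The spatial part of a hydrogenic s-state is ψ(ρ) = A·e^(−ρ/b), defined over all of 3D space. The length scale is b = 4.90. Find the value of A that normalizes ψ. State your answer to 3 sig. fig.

A ≈ 0.0520

Normalization requires ∫|ψ|² 4πρ² dρ = 1, integrated from 0 to ∞.
∫|ψ|² 4πρ² dρ = A²·(π·b^3).
So A² = (π·b^3)^(−1).
Plugging in b = 4.90 yields A = 0.05202.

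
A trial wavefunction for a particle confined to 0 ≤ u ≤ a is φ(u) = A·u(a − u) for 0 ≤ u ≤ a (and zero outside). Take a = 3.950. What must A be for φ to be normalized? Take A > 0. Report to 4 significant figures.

A ≈ 0.1766

We need A² ∫|f|² du = 1, taking the integral from 0 to a.
Expanding the polynomial and integrating term by term, with φ = A·u(a − u), the integral evaluates to A²·[a^5/30].
Hence A² = 1/[a^5/30].
Plugging in a = 3.950 yields A = 0.17663.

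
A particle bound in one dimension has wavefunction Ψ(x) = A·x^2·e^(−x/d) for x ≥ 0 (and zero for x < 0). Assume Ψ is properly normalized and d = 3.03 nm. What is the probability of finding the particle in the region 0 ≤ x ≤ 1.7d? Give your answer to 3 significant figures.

P ≈ 0.256

P = ∫_{0}^{1.7d} |Ψ(x)|² dx.
With A² fixed by ∫|Ψ|² = 1, i.e. A² = (3·d^5/4)^(−1), substitute and integrate.
Let u = x/d; then A² and the length scale cancel, so P = ∫_{0}^{1.7} u^4·e^(-2·u) du ÷ ∫_{0}^{∞} u^4·e^(-2·u) du.
With ∫ u^4·e^(-2·u) du = -(u^4/2 + u^3 + 3·u^2/2 + 3·u/2 + 3/4)·e^(-2·u) + C, the region integral is ≈ 0.19186 and the full one is 3/4.
This works out to P = 0.2558.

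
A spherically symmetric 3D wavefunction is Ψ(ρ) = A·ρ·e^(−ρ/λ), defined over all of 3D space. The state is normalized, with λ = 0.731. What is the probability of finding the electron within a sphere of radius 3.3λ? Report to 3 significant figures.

P = ∫ |Ψ|² 4πρ² dρ over ρ ≤ 3.3λ.
Normalization gives A² = 1/(3·π·λ^5).
Let u = ρ/λ; then A², 4π and the length scale all cancel, so P = ∫_{0}^{3.3} u^4·e^(-2·u) du ÷ ∫_{0}^{∞} u^4·e^(-2·u) du.
With ∫ u^4·e^(-2·u) du = -(u^4/2 + u^3 + 3·u^2/2 + 3·u/2 + 3/4)·e^(-2·u) + C, the region integral is ≈ 0.59047 and the full one is 3/4.
The region integral divided by the full integral gives P = 0.7873.

P ≈ 0.787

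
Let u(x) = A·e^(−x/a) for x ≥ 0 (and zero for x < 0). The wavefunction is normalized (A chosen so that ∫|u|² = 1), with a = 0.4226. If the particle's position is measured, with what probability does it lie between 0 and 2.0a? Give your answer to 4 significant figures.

|u|² is the probability density, so P = ∫_{0}^{2.0a} |u|² dx.
Since A² = 1/(a/2), this is the region integral divided by the full normalization integral.
Substituting t = x/a, A² and the length scale cancel in the ratio: P = ∫_{0}^{2.0} e^(-2·t) dt / ∫_{0}^{∞} e^(-2·t) dt.
An antiderivative of e^(-2·t) is -e^(-2·t)/2; evaluating from 0 to 2.0 gives 1/2 - e^(-4)/2, while the full integral is 1/2.
This works out to P = 0.98168.

P ≈ 0.9817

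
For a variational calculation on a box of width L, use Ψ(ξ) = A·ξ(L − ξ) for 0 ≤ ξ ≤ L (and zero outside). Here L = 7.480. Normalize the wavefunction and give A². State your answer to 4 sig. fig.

We need A² ∫|f|² dξ = 1, taking the integral from 0 to L.
Expanding the polynomial and integrating term by term, ∫|Ψ|² dξ = A²·(L^5/30).
Setting this equal to 1 gives A² = 1/(L^5/30).
Plugging in L = 7.480 yields A = 0.035794.

A^2 ≈ 0.001281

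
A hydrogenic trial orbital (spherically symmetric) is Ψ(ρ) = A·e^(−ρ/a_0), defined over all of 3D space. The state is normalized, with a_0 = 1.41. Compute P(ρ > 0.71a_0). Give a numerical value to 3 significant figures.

With dV = 4πρ²dρ, the probability is ∫|Ψ|² dV over ρ > 0.71a_0.
Normalization gives A² = 1/(π·a_0^3).
Let u = ρ/a_0; then A², 4π and the length scale all cancel, so P = ∫_{0.71}^{∞} u^2·e^(-2·u) du ÷ ∫_{0}^{∞} u^2·e^(-2·u) du.
Using ∫ u^2·e^(-2·u) du = -(2·u^2 + 2·u + 1)·e^(-2·u)/4, the numerator is ≈ 0.20716 and the denominator is 1/4.
The region integral divided by the full integral gives P = 0.8286.

P ≈ 0.829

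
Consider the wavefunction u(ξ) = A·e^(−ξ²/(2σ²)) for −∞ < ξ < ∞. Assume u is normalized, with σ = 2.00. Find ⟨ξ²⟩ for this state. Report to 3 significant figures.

⟨ξ^2⟩ ≈ 2.00

By definition ⟨ξ²⟩ = ∫ ξ^2 |u(ξ)|² dξ.
Differentiating ∫e^(−αξ²) dξ = √(π/α) under α to get the higher moments, the ratio of the moment integral to the normalization integral gives ⟨ξ²⟩ = σ^2/2.
With σ = 2.00, ⟨ξ^2⟩ = 2.000.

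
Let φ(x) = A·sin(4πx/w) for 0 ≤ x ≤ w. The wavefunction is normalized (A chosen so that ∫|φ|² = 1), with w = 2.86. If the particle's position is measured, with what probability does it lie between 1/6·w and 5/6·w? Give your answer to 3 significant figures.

P ≈ 0.598

|φ|² is the probability density, so P = ∫_{1/6·w}^{5/6·w} |φ|² dx.
Since A² = 1/(w/2), this is the region integral divided by the full normalization integral.
In terms of u = x/w (A² and the length scale cancel between numerator and denominator), P = [∫_{1/6}^{5/6} sin(4·π·u)^2 du] / [∫_{0}^{1} sin(4·π·u)^2 du].
An antiderivative of sin(4·π·u)^2 is u/2 - sin(4·π·u)·cos(4·π·u)/(8·π); evaluating from 1/6 to 5/6 gives -√(3)/(16·π) + 1/3, while the full integral is 1/2.
Evaluating gives P = -√(3)/(8·π) + 2/3.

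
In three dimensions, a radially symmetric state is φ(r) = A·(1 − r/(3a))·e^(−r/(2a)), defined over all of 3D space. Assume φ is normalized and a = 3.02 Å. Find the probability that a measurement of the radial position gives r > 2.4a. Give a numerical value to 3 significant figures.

P ≈ 0.653

Integrate the radial probability density 4πr²|φ|² over r > 2.4a.
A² is fixed by ∫₀^∞ 4πr²|φ|² dr = 1, i.e. A² = (8·π·a^3/3)^(−1).
In terms of u = r/a (A², 4π and the length scale all cancel between numerator and denominator), P = [∫_{2.4}^{∞} u^2·(1 - u/3)^2·e^(-u) du] / [∫_{0}^{∞} u^2·(1 - u/3)^2·e^(-u) du].
An antiderivative of u^2·(1 - u/3)^2·e^(-u) is (-u^4 + 2·u^3 - 3·u^2 - 6·u - 6)·e^(-u)/9; evaluating from 2.4 to ∞ gives 9002·e^(-12/5)/1875, while the full integral is 2/3.
The region integral divided by the full integral gives P = 0.6533.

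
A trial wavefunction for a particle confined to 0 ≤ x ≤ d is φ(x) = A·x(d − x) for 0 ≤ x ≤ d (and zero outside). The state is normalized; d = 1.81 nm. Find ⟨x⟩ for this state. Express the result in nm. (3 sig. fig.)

⟨x⟩ ≈ 0.905 nm

By definition ⟨x⟩ = ∫ x |φ(x)|² dx.
Expanding the polynomial and integrating term by term, evaluating both integrals, ⟨x⟩ = d/2.
With d = 1.81, ⟨x⟩ = 0.9050.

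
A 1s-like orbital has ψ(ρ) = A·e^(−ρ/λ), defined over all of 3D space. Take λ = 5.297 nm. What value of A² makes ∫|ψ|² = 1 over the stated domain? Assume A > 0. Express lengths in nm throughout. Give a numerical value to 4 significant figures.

A^2 ≈ 0.002142 nm^(-3)

We need A² ∫|f|² 4πρ² dρ = 1, taking the integral from 0 to ∞.
∫|ψ|² 4πρ² dρ = A²·(π·λ^3).
Hence A² = 1/[π·λ^3].
Plugging in λ = 5.297 yields A = 0.046279.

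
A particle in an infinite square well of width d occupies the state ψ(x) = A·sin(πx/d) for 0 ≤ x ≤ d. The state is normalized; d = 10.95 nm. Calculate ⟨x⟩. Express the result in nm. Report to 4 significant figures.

⟨x⟩ ≈ 5.475 nm

The expectation value is the |ψ|²-weighted average of x: ∫ x|ψ|² dx.
Evaluating both integrals, ⟨x⟩ = d/2.
With d = 10.95, ⟨x⟩ = 5.4750.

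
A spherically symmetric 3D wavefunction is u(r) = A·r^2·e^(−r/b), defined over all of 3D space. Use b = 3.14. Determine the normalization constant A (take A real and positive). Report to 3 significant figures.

A ≈ 0.00217

We need A² ∫|f|² 4πr² dr = 1, taking the integral from 0 to ∞.
The angular integral contributes 4π, leaving ∫₀^∞ r²|u|² dr.
Recall ∫₀^∞ r^m e^(−r/β) dr = m!·β^(m+1), ∫|u|² 4πr² dr = A²·(45·π·b^7/2).
With b = 3.14: A² = 0.000004701 and A = 0.002168.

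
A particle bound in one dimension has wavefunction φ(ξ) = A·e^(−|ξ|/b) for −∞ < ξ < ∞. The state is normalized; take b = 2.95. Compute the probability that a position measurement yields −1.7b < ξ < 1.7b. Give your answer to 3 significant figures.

P ≈ 0.967

P = ∫_{−1.7b}^{1.7b} |φ(ξ)|² dξ.
With A² fixed by ∫|φ|² = 1, i.e. A² = (b)^(−1), substitute and integrate.
Both integrals are even about ξ = 0, so only the ξ ≥ 0 halves are needed (the factors of 2 cancel). Substituting u = ξ/b, A² and the length scale cancel in the ratio: P = ∫_{0}^{1.7} e^(-2·u) du / ∫_{0}^{∞} e^(-2·u) du.
An antiderivative of e^(-2·u) is -e^(-2·u)/2; evaluating from 0 to 1.7 gives 1/2 - e^(-17/5)/2, while the full integral is 1/2.
The result is P = 0.9666.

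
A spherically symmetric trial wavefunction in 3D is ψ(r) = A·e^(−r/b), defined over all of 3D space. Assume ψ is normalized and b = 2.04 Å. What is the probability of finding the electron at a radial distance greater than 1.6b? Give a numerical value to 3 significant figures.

Integrate the radial probability density 4πr²|ψ|² over r > 1.6b.
A² is fixed by ∫₀^∞ 4πr²|ψ|² dr = 1, i.e. A² = (π·b^3)^(−1).
Substituting u = r/b, A², 4π and the length scale all cancel in the ratio: P = ∫_{1.6}^{∞} u^2·e^(-2·u) du / ∫_{0}^{∞} u^2·e^(-2·u) du.
An antiderivative of u^2·e^(-2·u) is -(2·u^2 + 2·u + 1)·e^(-2·u)/4; evaluating from 1.6 to ∞ gives 233·e^(-16/5)/100, while the full integral is 1/4.
The region integral divided by the full integral gives P = 0.3799.

P ≈ 0.380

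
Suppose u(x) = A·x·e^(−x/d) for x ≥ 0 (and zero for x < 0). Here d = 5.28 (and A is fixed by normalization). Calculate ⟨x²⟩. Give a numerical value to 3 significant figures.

The expectation value is the |u|²-weighted average of x^2: ∫ x^2|u|² dx.
Evaluating both integrals, ⟨x²⟩ = 3·d^2.
Putting d = 5.28 gives 83.64.

⟨x^2⟩ ≈ 83.6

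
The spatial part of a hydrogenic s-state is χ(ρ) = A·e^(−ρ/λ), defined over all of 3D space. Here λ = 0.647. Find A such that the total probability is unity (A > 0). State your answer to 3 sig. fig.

We need A² ∫|f|² 4πρ² dρ = 1, taking the integral from 0 to ∞.
With ∫₀^∞ ρ^2 e^(−αρ) dρ = 2!/α^3, with χ = A·e^(−ρ/λ), the integral evaluates to A²·[π·λ^3].
Hence A² = 1/[π·λ^3].
Plugging in λ = 0.647 yields A = 1.084.

A ≈ 1.08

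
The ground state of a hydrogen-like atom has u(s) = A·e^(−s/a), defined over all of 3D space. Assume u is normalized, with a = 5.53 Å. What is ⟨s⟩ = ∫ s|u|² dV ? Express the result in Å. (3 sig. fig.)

⟨s⟩ = ∫ s |u|² 4πs² ds over the full domain.
Since the A² factors cancel between numerator and denominator, ⟨s⟩ = 3·a/2.
With a = 5.53, ⟨s⟩ = 8.295.

⟨s⟩ ≈ 8.30 Å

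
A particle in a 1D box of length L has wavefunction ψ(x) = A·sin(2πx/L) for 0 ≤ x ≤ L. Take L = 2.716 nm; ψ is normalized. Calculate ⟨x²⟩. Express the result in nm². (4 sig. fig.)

⟨x^2⟩ ≈ 2.365 nm^2

The expectation value is the |ψ|²-weighted average of x^2: ∫ x^2|ψ|² dx.
Since the A² factors cancel between numerator and denominator, ⟨x²⟩ = -L^2/(8·π^2) + L^2/3.
Putting L = 2.716 gives 2.3655.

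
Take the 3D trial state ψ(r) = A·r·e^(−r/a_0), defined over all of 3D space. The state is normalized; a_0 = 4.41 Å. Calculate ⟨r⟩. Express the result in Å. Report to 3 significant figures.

⟨r⟩ = ∫ r |ψ|² 4πr² dr over the full domain.
The ratio of the moment integral to the normalization integral gives ⟨r⟩ = 5·a_0/2.
With a_0 = 4.41, ⟨r⟩ = 11.03.

⟨r⟩ ≈ 11.0 Å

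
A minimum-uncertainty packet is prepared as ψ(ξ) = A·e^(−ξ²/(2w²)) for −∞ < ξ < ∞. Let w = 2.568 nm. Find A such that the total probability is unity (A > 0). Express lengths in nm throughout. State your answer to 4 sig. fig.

A ≈ 0.4687 nm^(-1/2)

Require ∫ |ψ|² dξ = 1 over the whole domain.
With ∫_{−∞}^{∞} ξ^(2m) e^(−αξ²) dξ = (2m−1)!!·√π / (2^m α^(m+1/2)), the integral (without the A² prefactor) comes out to √(π)·w.
So A² = (√(π)·w)^(−1).
With w = 2.568: A² = 0.21970 and A = 0.46872.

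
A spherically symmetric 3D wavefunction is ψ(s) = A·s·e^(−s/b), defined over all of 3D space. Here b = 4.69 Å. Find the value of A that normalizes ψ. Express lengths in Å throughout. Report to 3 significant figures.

A ≈ 0.00684 Å^(-5/2)

The normalization condition is ∫|ψ|² 4πs² ds = 1 from 0 to ∞.
(Spherical symmetry: dV = 4πs² ds.)
∫|ψ|² 4πs² ds = A²·(3·π·b^5).
So A² = (3·π·b^5)^(−1).
Plugging in b = 4.69 yields A = 0.006838.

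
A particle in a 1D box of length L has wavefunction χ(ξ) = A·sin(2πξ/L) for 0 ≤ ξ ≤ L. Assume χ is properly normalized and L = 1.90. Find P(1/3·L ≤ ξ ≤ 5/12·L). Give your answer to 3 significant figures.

P ≈ 0.0833

|χ|² is the probability density, so P = ∫_{1/3·L}^{5/12·L} |χ|² dξ.
Since A² = 1/(L/2), this is the region integral divided by the full normalization integral.
Let u = ξ/L; then A² and the length scale cancel, so P = ∫_{1/3}^{5/12} sin(2·π·u)^2 du ÷ ∫_{0}^{1} sin(2·π·u)^2 du.
An antiderivative of sin(2·π·u)^2 is u/2 - sin(4·π·u)/(8·π); evaluating from 1/3 to 5/12 gives 1/24, while the full integral is 1/2.
This works out to P = 1/12.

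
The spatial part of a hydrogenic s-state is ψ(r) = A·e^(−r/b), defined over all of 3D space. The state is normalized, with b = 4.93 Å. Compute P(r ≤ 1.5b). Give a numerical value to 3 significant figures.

P ≈ 0.577

Integrate the radial probability density 4πr²|ψ|² over r ≤ 1.5b.
Normalization gives A² = 1/(π·b^3).
Substituting u = r/b, A², 4π and the length scale all cancel in the ratio: P = ∫_{0}^{1.5} u^2·e^(-2·u) du / ∫_{0}^{∞} u^2·e^(-2·u) du.
With ∫ u^2·e^(-2·u) du = -(2·u^2 + 2·u + 1)·e^(-2·u)/4 + C, the region integral is 1/4 - 17·e^(-3)/8 and the full one is 1/4.
This evaluates to P = 0.5768.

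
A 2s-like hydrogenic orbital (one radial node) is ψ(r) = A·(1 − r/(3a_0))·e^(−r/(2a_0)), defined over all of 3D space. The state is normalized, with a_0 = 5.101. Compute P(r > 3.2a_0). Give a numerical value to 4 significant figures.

P ≈ 0.6470

With dV = 4πr²dr, the probability is ∫|ψ|² dV over r > 3.2a_0.
Normalization gives A² = 1/(8·π·a_0^3/3).
In terms of u = r/a_0 (A², 4π and the length scale all cancel between numerator and denominator), P = [∫_{3.2}^{∞} u^2·(1 - u/3)^2·e^(-u) du] / [∫_{0}^{∞} u^2·(1 - u/3)^2·e^(-u) du].
With ∫ u^2·(1 - u/3)^2·e^(-u) du = (-u^4 + 2·u^3 - 3·u^2 - 6·u - 6)·e^(-u)/9 + C, the region integral is 6614·e^(-16/5)/625 and the full one is 2/3.
This evaluates to P = 0.64704.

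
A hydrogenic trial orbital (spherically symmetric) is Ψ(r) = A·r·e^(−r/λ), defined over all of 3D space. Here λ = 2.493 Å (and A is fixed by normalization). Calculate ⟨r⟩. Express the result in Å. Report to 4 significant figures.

⟨r⟩ ≈ 6.233 Å

By definition ⟨r⟩ = ∫ r |Ψ(r)|² 4πr² dr.
Evaluating both integrals, ⟨r⟩ = 5·λ/2.
Putting λ = 2.493 gives 6.2325.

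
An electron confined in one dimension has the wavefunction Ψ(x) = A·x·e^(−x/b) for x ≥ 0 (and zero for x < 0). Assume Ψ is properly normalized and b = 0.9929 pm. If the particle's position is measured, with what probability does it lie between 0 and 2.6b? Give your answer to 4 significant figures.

|Ψ|² is the probability density, so P = ∫_{0}^{2.6b} |Ψ|² dx.
The normalization integral ∫|Ψ|²dx over the whole domain equals b^3/4·A², and A² cancels in the ratio.
Substituting u = x/b, A² and the length scale cancel in the ratio: P = ∫_{0}^{2.6} u^2·e^(-2·u) du / ∫_{0}^{∞} u^2·e^(-2·u) du.
Using ∫ u^2·e^(-2·u) du = -(2·u^2 + 2·u + 1)·e^(-2·u)/4, the numerator is 1/4 - 493·e^(-26/5)/100 and the denominator is 1/4.
This works out to P = 0.89121.

P ≈ 0.8912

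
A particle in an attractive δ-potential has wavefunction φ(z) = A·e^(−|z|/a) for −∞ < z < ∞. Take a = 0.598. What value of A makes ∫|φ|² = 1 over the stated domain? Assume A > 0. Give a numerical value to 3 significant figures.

A ≈ 1.29

Normalization requires ∫|φ|² dz = 1, integrated from −∞ to ∞.
With φ = A·e^(−|z|/a), the integral evaluates to A²·[a].
With a = 0.598: A² = 1.672 and A = 1.293.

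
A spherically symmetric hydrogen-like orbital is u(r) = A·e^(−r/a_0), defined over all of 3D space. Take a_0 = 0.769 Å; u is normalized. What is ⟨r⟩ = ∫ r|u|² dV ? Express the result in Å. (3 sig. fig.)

By definition ⟨r⟩ = ∫ r |u(r)|² 4πr² dr.
With ∫₀^∞ r^3 e^(−αr) dr = 3!/α^4, since the A² factors cancel between numerator and denominator, ⟨r⟩ = 3·a_0/2.
Putting a_0 = 0.769 gives 1.154.

⟨r⟩ ≈ 1.15 Å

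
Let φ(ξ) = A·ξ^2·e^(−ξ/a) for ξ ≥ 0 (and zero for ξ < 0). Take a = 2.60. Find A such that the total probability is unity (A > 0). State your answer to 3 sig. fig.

A ≈ 0.106

We need A² ∫|f|² dξ = 1, taking the integral from 0 to ∞.
With ∫₀^∞ ξ^4 e^(−αξ) dξ = 4!/α^5, with φ = A·ξ^2·e^(−ξ/a), the integral evaluates to A²·[3·a^5/4].
Plugging in a = 2.60 yields A = 0.1059.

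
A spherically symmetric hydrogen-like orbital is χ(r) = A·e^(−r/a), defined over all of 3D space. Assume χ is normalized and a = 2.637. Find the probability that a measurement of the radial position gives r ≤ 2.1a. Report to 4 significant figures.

P ≈ 0.7898

With dV = 4πr²dr, the probability is ∫|χ|² dV over r ≤ 2.1a.
Normalization gives A² = 1/(π·a^3).
Let u = r/a; then A², 4π and the length scale all cancel, so P = ∫_{0}^{2.1} u^2·e^(-2·u) du ÷ ∫_{0}^{∞} u^2·e^(-2·u) du.
With ∫ u^2·e^(-2·u) du = -(2·u^2 + 2·u + 1)·e^(-2·u)/4 + C, the region integral is 1/4 - 701·e^(-21/5)/200 and the full one is 1/4.
The region integral divided by the full integral gives P = 0.78976.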